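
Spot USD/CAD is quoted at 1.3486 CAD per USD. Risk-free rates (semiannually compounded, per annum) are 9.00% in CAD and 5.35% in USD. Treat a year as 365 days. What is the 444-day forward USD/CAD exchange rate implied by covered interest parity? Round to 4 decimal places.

1.4077

By covered interest parity, F = S · (1+r_CAD/2)^(2T) / (1+r_USD/2)^(2T)
= 1.3486 × 1.113032 / 1.066331 = 1.3486 × 1.043796
F = 1.4077 CAD per USD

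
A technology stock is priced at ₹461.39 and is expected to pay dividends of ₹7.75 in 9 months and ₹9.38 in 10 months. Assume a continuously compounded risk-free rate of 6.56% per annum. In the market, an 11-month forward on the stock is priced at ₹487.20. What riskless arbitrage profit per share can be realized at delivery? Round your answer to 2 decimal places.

PV(dividends) I = 7.75·e^(−0.0656·9/12) + 9.38·e^(−0.0656·10/12) = 16.2589
Fair forward F* = (S − I)·e^(rT) = (461.39 − 16.2589)·e^0.060133 = 445.1311 × 1.061978 = 472.7194
Market ₹487.20 > fair 472.7194: forward overpriced → cash-and-carry (borrow at r, buy the stock and collect the dividends, short the forward).
Profit at T = |F_mkt − F*| = |487.20 − 472.7194| = ₹14.48 per share

₹14.48 per share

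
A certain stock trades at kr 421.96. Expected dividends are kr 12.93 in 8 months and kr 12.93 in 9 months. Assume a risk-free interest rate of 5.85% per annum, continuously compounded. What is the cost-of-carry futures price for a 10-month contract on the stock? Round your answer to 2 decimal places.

kr 416.99

PV(dividends) I = 12.93·e^(−0.0585·8/12) + 12.93·e^(−0.0585·9/12)
I = 12.4354 + 12.3750 = 24.8104
F = (S − I)·e^(rT) = (421.96 − 24.8104) · e^(0.0585·10/12)
= 397.1496 · e^0.048750 = 397.1496 × 1.049958 = kr 416.99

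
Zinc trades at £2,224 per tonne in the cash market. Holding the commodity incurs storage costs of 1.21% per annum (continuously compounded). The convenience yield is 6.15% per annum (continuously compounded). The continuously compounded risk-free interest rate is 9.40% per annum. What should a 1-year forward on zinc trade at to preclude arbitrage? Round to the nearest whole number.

£2,325 per tonne

Net carry = r + u − y = 0.0940 + 0.0121 − 0.0615 = 0.0446
F = S·e^((r+u−y)T) = 2224 · e^(0.0446 × 1) = 2224 · e^0.044600
= 2224 × 1.045610 = £2,325 per tonne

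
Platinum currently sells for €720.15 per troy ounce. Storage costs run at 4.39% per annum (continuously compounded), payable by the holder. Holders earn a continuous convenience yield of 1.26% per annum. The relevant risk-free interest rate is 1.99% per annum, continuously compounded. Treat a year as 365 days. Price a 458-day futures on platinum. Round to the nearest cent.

€767.93 per troy ounce

Net carry = r + u − y = 0.0199 + 0.0439 − 0.0126 = 0.0512
F = S·e^((r+u−y)T) = 720.15 · e^(0.0512 × 458/365) = 720.15 · e^0.064245
= 720.15 × 1.066354 = €767.93 per troy ounce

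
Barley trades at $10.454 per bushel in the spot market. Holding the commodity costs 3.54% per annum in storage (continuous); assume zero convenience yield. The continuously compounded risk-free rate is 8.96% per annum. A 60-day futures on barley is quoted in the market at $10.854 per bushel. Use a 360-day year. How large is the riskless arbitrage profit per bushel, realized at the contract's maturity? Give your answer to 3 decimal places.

$0.180 per bushel

Fair futures: F* = S·e^(carry·T), with carry = (r + u) = 0.0896 + 0.0354 = 0.1250
F* = 10.454 · e^(0.1250 × 60/360) = 10.454 · e^0.020833 = 10.454 × 1.021052 = $10.6741
Market $10.854 > fair $10.6741: forward overpriced → cash-and-carry (buy spot, short the forward).
At maturity, profit = |F_mkt − F*| = |10.854 − 10.6741| = $0.180 per bushel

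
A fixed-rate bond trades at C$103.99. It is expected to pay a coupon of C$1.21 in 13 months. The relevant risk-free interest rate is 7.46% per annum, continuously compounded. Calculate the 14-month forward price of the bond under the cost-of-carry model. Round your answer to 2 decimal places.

PV(coupons) I = 1.21·e^(−0.0746·13/12)
I = 1.1161
F = (S − I)·e^(rT) = (103.99 − 1.1161) · e^(0.0746·14/12)
= 102.8739 · e^0.087033 = 102.8739 × 1.090933 = C$112.23

C$112.23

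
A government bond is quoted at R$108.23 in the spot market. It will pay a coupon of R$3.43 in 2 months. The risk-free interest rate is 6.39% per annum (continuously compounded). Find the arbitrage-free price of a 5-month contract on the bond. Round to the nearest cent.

PV(coupons) I = 3.43·e^(−0.0639·2/12)
I = 3.3937
F = (S − I)·e^(rT) = (108.23 − 3.3937) · e^(0.0639·5/12)
= 104.8363 · e^0.026625 = 104.8363 × 1.026983 = R$107.67

R$107.67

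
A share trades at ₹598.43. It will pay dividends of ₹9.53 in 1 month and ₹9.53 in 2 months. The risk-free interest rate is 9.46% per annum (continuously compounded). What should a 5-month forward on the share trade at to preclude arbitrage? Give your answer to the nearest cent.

PV(dividends) I = 9.53·e^(−0.0946·1/12) + 9.53·e^(−0.0946·2/12)
I = 9.4552 + 9.3809 = 18.8361
F = (S − I)·e^(rT) = (598.43 − 18.8361) · e^(0.0946·5/12)
= 579.5939 · e^0.039417 = 579.5939 × 1.040204 = ₹602.90

₹602.90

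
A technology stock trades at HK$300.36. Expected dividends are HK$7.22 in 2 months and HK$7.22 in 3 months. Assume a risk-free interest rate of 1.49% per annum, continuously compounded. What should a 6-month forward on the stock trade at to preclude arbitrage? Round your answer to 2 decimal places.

HK$288.10

PV(dividends) I = 7.22·e^(−0.0149·2/12) + 7.22·e^(−0.0149·3/12)
I = 7.2021 + 7.1932 = 14.3953
F = (S − I)·e^(rT) = (300.36 − 14.3953) · e^(0.0149·6/12)
= 285.9647 · e^0.007450 = 285.9647 × 1.007478 = HK$288.10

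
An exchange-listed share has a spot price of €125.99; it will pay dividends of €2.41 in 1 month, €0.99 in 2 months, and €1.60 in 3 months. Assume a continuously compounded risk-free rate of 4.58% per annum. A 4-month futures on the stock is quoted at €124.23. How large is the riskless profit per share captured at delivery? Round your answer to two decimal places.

PV(dividends) I = 2.41·e^(−0.0458·1/12) + 0.99·e^(−0.0458·2/12) + 1.60·e^(−0.0458·3/12) = 4.9651
Fair futures F* = (S − I)·e^(rT) = (125.99 − 4.9651)·e^0.015267 = 121.0249 × 1.015384 = 122.8867
Market €124.23 > fair 122.8867: forward overpriced → cash-and-carry (borrow at r, buy the stock and collect the dividends, short the forward).
Profit at T = |F_mkt − F*| = |124.23 − 122.8867| = €1.34 per share

€1.34 per share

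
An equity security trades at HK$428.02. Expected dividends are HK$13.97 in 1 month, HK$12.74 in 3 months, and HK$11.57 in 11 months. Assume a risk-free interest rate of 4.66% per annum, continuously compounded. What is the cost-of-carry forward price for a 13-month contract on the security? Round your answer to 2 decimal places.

HK$410.64

PV(dividends) I = 13.97·e^(−0.0466·1/12) + 12.74·e^(−0.0466·3/12) + 11.57·e^(−0.0466·11/12)
I = 13.9159 + 12.5924 + 11.0862 = 37.5945
F = (S − I)·e^(rT) = (428.02 − 37.5945) · e^(0.0466·13/12)
= 390.4255 · e^0.050483 = 390.4255 × 1.051779 = HK$410.64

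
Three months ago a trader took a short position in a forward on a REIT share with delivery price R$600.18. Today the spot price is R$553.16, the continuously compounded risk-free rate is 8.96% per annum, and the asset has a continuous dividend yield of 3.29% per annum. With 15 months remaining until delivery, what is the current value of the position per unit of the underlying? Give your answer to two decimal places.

Current fair forward for the remaining 15 months: F = S·e^((r − q)·T), (r − q) = 0.0896 − 0.0329 = 0.0567
F = 553.16 · e^(0.0567 × 15/12) = 553.16 × 1.073447 = 593.7879
Value of long forward = (F − K)·e^(−rT) = (593.7879 − 600.18) · e^(−0.0896·15/12)
= -6.3921 × 0.894044 = -5.71
Short position value = −(long value) = R$5.71

R$5.71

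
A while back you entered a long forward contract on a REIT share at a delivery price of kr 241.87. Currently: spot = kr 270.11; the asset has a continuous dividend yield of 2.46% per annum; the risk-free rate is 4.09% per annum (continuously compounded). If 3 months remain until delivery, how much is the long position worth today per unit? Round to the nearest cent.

Current fair forward for the remaining 3 months: F = S·e^((r − q)·T), (r − q) = 0.0409 − 0.0246 = 0.0163
F = 270.11 · e^(0.0163 × 3/12) = 270.11 × 1.004083 = 271.2129
Value of long forward = (F − K)·e^(−rT) = (271.2129 − 241.87) · e^(−0.0409·3/12)
= 29.3429 × 0.989827 = 29.04

kr 29.04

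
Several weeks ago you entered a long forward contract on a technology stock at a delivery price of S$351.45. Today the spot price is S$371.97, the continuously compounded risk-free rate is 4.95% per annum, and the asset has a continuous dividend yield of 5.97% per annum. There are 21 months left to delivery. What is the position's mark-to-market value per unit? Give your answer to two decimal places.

Current fair forward for the remaining 21 months: F = S·e^((r − q)·T), (r − q) = 0.0495 − 0.0597 = -0.0102
F = 371.97 · e^(-0.0102 × 21/12) = 371.97 × 0.982308 = 365.3891
Value of long forward = (F − K)·e^(−rT) = (365.3891 − 351.45) · e^(−0.0495·21/12)
= 13.9391 × 0.917021 = 12.78

S$12.78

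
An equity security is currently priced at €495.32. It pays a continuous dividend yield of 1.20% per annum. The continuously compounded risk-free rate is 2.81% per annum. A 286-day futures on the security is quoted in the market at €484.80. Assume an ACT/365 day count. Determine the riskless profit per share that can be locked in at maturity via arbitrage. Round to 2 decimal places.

€16.81 per share

Fair futures: F* = S·e^(carry·T), with carry = (r − q) = 0.0281 − 0.0120 = 0.0161
F* = 495.32 · e^(0.0161 × 286/365) = 495.32 · e^0.012615 = 495.32 × 1.012695 = €501.6081
Market €484.80 < fair €501.6081: forward underpriced → reverse cash-and-carry (short spot, go long the forward).
At maturity, profit = |F_mkt − F*| = |484.80 − 501.6081| = €16.81 per share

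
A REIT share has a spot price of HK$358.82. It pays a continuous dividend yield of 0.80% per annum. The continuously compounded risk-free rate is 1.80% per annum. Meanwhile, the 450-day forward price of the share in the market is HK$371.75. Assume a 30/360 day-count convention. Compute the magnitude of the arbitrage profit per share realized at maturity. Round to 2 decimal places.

Fair forward: F* = S·e^(carry·T), with carry = (r − q) = 0.0180 − 0.0080 = 0.0100
F* = 358.82 · e^(0.0100 × 450/360) = 358.82 · e^0.012500 = 358.82 × 1.012578 = HK$363.3332
Market HK$371.75 > fair HK$363.3332: forward overpriced → cash-and-carry (buy spot, short the forward).
At maturity, profit = |F_mkt − F*| = |371.75 − 363.3332| = HK$8.42 per share

HK$8.42 per share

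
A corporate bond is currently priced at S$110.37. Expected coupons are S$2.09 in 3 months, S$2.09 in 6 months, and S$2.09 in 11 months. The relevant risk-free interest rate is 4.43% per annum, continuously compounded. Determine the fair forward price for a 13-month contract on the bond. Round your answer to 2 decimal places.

S$109.38

PV(coupons) I = 2.09·e^(−0.0443·3/12) + 2.09·e^(−0.0443·6/12) + 2.09·e^(−0.0443·11/12)
I = 2.0670 + 2.0442 + 2.0068 = 6.1180
F = (S − I)·e^(rT) = (110.37 − 6.1180) · e^(0.0443·13/12)
= 104.2520 · e^0.047992 = 104.2520 × 1.049162 = S$109.38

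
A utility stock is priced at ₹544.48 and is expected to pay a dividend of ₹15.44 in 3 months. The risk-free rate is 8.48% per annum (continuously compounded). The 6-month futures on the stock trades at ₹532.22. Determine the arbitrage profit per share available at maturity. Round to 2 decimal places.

PV(dividends) I = 15.44·e^(−0.0848·3/12) = 15.1161
Fair futures F* = (S − I)·e^(rT) = (544.48 − 15.1161)·e^0.042400 = 529.3639 × 1.043312 = 552.2917
Market ₹532.22 < fair 552.2917: forward underpriced → reverse cash-and-carry (short the stock, invest proceeds at r, pay the dividends, go long the forward).
Profit at T = |F_mkt − F*| = |532.22 − 552.2917| = ₹20.07 per share

₹20.07 per share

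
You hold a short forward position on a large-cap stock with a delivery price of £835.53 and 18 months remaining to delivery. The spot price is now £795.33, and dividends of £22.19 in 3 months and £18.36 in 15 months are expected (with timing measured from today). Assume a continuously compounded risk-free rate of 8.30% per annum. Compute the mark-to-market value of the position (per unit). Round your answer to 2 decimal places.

-£19.32

PV(remaining dividends) I = 22.19·e^(−0.0830·3/12) + 18.36·e^(−0.0830·15/12) = 38.2849
Current forward F = (S − I)·e^(rT) = (795.33 − 38.2849)·e^(0.0830·18/12) = 757.0451 × 1.132582 = 857.4157
Value (long) = (F − K)·e^(−rT) = (857.4157 − 835.53) × 0.882938 = 19.3237
Short position value = −(long value) = -£19.32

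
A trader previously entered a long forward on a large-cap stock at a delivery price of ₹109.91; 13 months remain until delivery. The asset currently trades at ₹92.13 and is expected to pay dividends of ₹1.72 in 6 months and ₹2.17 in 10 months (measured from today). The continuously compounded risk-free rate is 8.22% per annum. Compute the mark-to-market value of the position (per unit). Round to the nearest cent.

-₹12.09

PV(remaining dividends) I = 1.72·e^(−0.0822·6/12) + 2.17·e^(−0.0822·10/12) = 3.6771
Current forward F = (S − I)·e^(rT) = (92.13 − 3.6771)·e^(0.0822·13/12) = 88.4529 × 1.093135 = 96.6910
Value (long) = (F − K)·e^(−rT) = (96.6910 − 109.91) × 0.914800 = -12.0927
Value = -₹12.09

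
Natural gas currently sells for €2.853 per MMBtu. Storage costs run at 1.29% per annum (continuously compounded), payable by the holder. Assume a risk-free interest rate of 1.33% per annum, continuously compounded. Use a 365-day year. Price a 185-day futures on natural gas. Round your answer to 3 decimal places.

Net carry = r + u − y = 0.0133 + 0.0129 − 0.0000 = 0.0262
F = S·e^((r+u−y)T) = 2.853 · e^(0.0262 × 185/365) = 2.853 · e^0.013279
= 2.853 × 1.013368 = €2.891 per MMBtu

€2.891 per MMBtu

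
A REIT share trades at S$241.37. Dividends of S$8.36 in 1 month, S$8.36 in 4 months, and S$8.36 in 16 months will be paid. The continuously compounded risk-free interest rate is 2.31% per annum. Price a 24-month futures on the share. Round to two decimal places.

PV(dividends) I = 8.36·e^(−0.0231·1/12) + 8.36·e^(−0.0231·4/12) + 8.36·e^(−0.0231·16/12)
I = 8.3439 + 8.2959 + 8.1064 = 24.7462
F = (S − I)·e^(rT) = (241.37 − 24.7462) · e^(0.0231·24/12)
= 216.6238 · e^0.046200 = 216.6238 × 1.047284 = S$226.87

S$226.87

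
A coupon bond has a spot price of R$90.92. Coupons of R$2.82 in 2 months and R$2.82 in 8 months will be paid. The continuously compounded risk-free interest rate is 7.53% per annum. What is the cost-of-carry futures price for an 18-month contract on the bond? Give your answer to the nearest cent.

PV(coupons) I = 2.82·e^(−0.0753·2/12) + 2.82·e^(−0.0753·8/12)
I = 2.7848 + 2.6819 = 5.4667
F = (S − I)·e^(rT) = (90.92 − 5.4667) · e^(0.0753·18/12)
= 85.4533 · e^0.112950 = 85.4533 × 1.119576 = R$95.67

R$95.67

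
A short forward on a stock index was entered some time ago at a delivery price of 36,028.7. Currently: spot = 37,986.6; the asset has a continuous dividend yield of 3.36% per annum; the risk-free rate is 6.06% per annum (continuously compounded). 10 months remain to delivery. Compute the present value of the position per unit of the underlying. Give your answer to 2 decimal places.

-2683.30

Current fair forward for the remaining 10 months: F = S·e^((r − q)·T), (r − q) = 0.0606 − 0.0336 = 0.0270
F = 37986.6 · e^(0.0270 × 10/12) = 37986.6 × 1.02275503 = 38850.9862
Value of long forward = (F − K)·e^(−rT) = (38850.9862 − 36028.7) · e^(−0.0606·10/12)
= 2822.2862 × 0.95075393 = 2683.30
Short position value = −(long value) = -2683.30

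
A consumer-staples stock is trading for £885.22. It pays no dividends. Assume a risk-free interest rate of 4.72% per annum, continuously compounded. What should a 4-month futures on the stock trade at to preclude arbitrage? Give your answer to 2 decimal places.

£899.26

F = S·e^(rT) = 885.22 · e^(0.0472 × 4/12)
= 885.22 · e^0.015733 = 885.22 × 1.015857
F = £899.26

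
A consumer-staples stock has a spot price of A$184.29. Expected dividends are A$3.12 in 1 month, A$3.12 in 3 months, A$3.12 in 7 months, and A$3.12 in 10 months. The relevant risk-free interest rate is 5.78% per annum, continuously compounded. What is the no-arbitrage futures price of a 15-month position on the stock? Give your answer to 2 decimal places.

PV(dividends) I = 3.12·e^(−0.0578·1/12) + 3.12·e^(−0.0578·3/12) + 3.12·e^(−0.0578·7/12) + 3.12·e^(−0.0578·10/12)
I = 3.1050 + 3.0752 + 3.0166 + 2.9733 = 12.1701
F = (S − I)·e^(rT) = (184.29 − 12.1701) · e^(0.0578·15/12)
= 172.1199 · e^0.072250 = 172.1199 × 1.074924 = A$185.02

A$185.02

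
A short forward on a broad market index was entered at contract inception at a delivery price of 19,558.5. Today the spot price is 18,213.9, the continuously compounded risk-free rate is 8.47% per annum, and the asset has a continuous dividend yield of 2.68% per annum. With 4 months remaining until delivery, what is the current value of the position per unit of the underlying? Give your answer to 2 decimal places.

962.11

Current fair forward for the remaining 4 months: F = S·e^((r − q)·T), (r − q) = 0.0847 − 0.0268 = 0.0579
F = 18213.9 · e^(0.0579 × 4/12) = 18213.9 × 1.01948745 = 18568.8425
Value of long forward = (F − K)·e^(−rT) = (18568.8425 − 19558.5) · e^(−0.0847·4/12)
= -989.6575 × 0.97216150 = -962.11
Short position value = −(long value) = 962.11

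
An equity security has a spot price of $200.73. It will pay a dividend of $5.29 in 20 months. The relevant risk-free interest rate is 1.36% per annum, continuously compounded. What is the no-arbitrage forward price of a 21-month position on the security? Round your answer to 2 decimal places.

$200.27

PV(dividends) I = 5.29·e^(−0.0136·20/12)
I = 5.1714
F = (S − I)·e^(rT) = (200.73 − 5.1714) · e^(0.0136·21/12)
= 195.5586 · e^0.023800 = 195.5586 × 1.024085 = $200.27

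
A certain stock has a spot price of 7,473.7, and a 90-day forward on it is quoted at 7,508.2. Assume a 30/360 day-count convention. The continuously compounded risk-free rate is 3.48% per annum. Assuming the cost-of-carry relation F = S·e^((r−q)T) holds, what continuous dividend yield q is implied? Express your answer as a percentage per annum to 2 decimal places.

From F = S·e^((r−q)T): (r − q) = ln(F/S)/T
ln(7508.2/7473.7) = ln(1.004616) = 0.004605
(r − q) = 0.004605 / (90/360) = 0.018420
q = r − ln(F/S)/T = 0.0348 − 0.018420 = 0.016380
q = 1.64%

1.64%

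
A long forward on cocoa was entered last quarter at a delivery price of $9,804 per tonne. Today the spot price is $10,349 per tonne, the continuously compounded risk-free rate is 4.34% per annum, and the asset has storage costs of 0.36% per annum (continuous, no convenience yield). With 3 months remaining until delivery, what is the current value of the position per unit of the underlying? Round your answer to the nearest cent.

Current fair forward for the remaining 3 months: F = S·e^((r + u)·T), (r + u) = 0.0434 + 0.0036 = 0.0470
F = 10349 · e^(0.0470 × 3/12) = 10349 × 1.01181930 = 10471.3179
Value of long forward = (F − K)·e^(−rT) = (10471.3179 − 9804) · e^(−0.0434·3/12)
= 667.3179 × 0.98920865 = 660.12

$660.12 per tonne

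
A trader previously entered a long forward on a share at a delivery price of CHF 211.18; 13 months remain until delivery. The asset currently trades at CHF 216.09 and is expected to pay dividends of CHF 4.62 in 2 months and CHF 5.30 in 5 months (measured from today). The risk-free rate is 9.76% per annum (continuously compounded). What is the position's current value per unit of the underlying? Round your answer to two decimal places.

PV(remaining dividends) I = 4.62·e^(−0.0976·2/12) + 5.30·e^(−0.0976·5/12) = 9.6342
Current forward F = (S − I)·e^(rT) = (216.09 − 9.6342)·e^(0.0976·13/12) = 206.4558 × 1.111525 = 229.4808
Value (long) = (F − K)·e^(−rT) = (229.4808 − 211.18) × 0.899665 = 16.4646
Value = CHF 16.46

CHF 16.46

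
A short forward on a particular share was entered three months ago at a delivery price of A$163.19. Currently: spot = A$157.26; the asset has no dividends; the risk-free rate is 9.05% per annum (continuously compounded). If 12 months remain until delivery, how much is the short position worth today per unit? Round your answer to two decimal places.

-A$8.19

Current fair forward for the remaining 12 months: F = S·e^(r·T), r = 0.0905
F = 157.26 · e^(0.0905 × 12/12) = 157.26 × 1.094722 = 172.1560
Value of long forward = (F − K)·e^(−rT) = (172.1560 − 163.19) · e^(−0.0905·12/12)
= 8.9660 × 0.913474 = 8.19
Short position value = −(long value) = -A$8.19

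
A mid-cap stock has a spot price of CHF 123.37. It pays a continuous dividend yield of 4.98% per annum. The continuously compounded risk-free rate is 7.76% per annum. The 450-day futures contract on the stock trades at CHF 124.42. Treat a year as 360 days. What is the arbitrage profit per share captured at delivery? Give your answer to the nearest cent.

Fair futures: F* = S·e^(carry·T), with carry = (r − q) = 0.0776 − 0.0498 = 0.0278
F* = 123.37 · e^(0.0278 × 450/360) = 123.37 · e^0.034750 = 123.37 × 1.035361 = CHF 127.7325
Market CHF 124.42 < fair CHF 127.7325: forward underpriced → reverse cash-and-carry (short spot, go long the forward).
At maturity, profit = |F_mkt − F*| = |124.42 − 127.7325| = CHF 3.31 per share

CHF 3.31 per share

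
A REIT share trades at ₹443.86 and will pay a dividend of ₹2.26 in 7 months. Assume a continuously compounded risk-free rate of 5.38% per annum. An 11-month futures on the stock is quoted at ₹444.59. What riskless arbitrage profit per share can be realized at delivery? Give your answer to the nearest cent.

PV(dividends) I = 2.26·e^(−0.0538·7/12) = 2.1902
Fair futures F* = (S − I)·e^(rT) = (443.86 − 2.1902)·e^0.049317 = 441.6698 × 1.050553 = 463.9975
Market ₹444.59 < fair 463.9975: forward underpriced → reverse cash-and-carry (short the stock, invest proceeds at r, pay the dividends, go long the forward).
Profit at T = |F_mkt − F*| = |444.59 − 463.9975| = ₹19.41 per share

₹19.41 per share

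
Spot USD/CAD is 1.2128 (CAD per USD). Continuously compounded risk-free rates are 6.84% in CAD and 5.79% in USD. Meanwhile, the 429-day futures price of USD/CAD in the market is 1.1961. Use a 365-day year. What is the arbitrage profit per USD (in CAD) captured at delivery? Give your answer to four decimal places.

Fair futures: F* = S·e^(carry·T), with carry = (r_CAD − r_USD) = 0.0684 − 0.0579 = 0.0105
F* = 1.2128 · e^(0.0105 × 429/365) = 1.2128 · e^0.012341 = 1.2128 × 1.012417 = 1.2279
Market 1.1961 < fair 1.2279: forward underpriced → reverse cash-and-carry (short spot, go long the forward).
At maturity, profit = |F_mkt − F*| = |1.1961 − 1.2279| = 0.0318 per USD (in CAD)

0.0318 per USD (in CAD)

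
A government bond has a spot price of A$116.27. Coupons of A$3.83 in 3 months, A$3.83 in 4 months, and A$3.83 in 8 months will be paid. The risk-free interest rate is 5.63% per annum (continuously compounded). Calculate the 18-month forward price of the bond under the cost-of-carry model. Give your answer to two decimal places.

PV(coupons) I = 3.83·e^(−0.0563·3/12) + 3.83·e^(−0.0563·4/12) + 3.83·e^(−0.0563·8/12)
I = 3.7765 + 3.7588 + 3.6889 = 11.2242
F = (S − I)·e^(rT) = (116.27 − 11.2242) · e^(0.0563·18/12)
= 105.0458 · e^0.084450 = 105.0458 × 1.088118 = A$114.30

A$114.30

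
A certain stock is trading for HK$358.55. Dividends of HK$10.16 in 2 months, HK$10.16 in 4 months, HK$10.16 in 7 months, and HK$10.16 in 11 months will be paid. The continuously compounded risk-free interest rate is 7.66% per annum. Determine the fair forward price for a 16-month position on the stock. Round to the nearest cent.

PV(dividends) I = 10.16·e^(−0.0766·2/12) + 10.16·e^(−0.0766·4/12) + 10.16·e^(−0.0766·7/12) + 10.16·e^(−0.0766·11/12)
I = 10.0311 + 9.9039 + 9.7160 + 9.4711 = 39.1221
F = (S − I)·e^(rT) = (358.55 − 39.1221) · e^(0.0766·16/12)
= 319.4279 · e^0.102133 = 319.4279 × 1.107531 = HK$353.78

HK$353.78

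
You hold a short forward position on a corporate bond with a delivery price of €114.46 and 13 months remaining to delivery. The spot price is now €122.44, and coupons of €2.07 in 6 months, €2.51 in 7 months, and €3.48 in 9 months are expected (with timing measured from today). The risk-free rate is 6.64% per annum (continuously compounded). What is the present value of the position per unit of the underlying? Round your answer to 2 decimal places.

PV(remaining coupons) I = 2.07·e^(−0.0664·6/12) + 2.51·e^(−0.0664·7/12) + 3.48·e^(−0.0664·9/12) = 7.7280
Current forward F = (S − I)·e^(rT) = (122.44 − 7.7280)·e^(0.0664·13/12) = 114.7120 × 1.074584 = 123.2677
Value (long) = (F − K)·e^(−rT) = (123.2677 − 114.46) × 0.930593 = 8.1964
Short position value = −(long value) = -€8.20

-€8.20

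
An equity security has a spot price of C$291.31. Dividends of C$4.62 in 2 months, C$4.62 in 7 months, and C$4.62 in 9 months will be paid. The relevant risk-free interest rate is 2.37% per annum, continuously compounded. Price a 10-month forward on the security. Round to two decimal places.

C$283.15

PV(dividends) I = 4.62·e^(−0.0237·2/12) + 4.62·e^(−0.0237·7/12) + 4.62·e^(−0.0237·9/12)
I = 4.6018 + 4.5566 + 4.5386 = 13.6970
F = (S − I)·e^(rT) = (291.31 − 13.6970) · e^(0.0237·10/12)
= 277.6130 · e^0.019750 = 277.6130 × 1.019946 = C$283.15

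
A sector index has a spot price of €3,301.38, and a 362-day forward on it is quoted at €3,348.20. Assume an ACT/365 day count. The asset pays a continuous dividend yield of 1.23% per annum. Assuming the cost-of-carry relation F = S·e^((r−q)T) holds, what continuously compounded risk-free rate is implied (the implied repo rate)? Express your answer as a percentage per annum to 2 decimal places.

From F = S·e^((r−q)T): (r − q) = ln(F/S)/T
ln(3348.20/3301.38) = ln(1.014182) = 0.014082
(r − q) = 0.014082 / (362/365) = 0.014199
r = ln(F/S)/T + q = 0.014199 + 0.0123 = 0.026499
r = 2.65%

2.65%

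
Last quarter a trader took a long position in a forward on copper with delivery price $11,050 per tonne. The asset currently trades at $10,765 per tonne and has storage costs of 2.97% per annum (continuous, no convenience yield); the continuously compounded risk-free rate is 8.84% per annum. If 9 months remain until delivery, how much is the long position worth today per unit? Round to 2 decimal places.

Current fair forward for the remaining 9 months: F = S·e^((r + u)·T), (r + u) = 0.0884 + 0.0297 = 0.1181
F = 10765 · e^(0.1181 × 9/12) = 10765 × 1.09261620 = 11762.0134
Value of long forward = (F − K)·e^(−rT) = (11762.0134 − 11050) · e^(−0.0884·9/12)
= 712.0134 × 0.93585007 = 666.34

$666.34 per tonne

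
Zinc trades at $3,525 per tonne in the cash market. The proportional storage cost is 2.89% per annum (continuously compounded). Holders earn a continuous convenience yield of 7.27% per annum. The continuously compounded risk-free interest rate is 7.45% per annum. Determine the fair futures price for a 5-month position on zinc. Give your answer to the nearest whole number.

Net carry = r + u − y = 0.0745 + 0.0289 − 0.0727 = 0.0307
F = S·e^((r+u−y)T) = 3525 · e^(0.0307 × 5/12) = 3525 · e^0.012792
= 3525 × 1.012874 = $3,570 per tonne

$3,570 per tonne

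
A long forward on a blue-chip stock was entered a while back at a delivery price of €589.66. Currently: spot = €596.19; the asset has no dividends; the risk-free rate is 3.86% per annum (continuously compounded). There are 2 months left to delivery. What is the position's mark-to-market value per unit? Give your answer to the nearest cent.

Current fair forward for the remaining 2 months: F = S·e^(r·T), r = 0.0386
F = 596.19 · e^(0.0386 × 2/12) = 596.19 × 1.006454 = 600.0378
Value of long forward = (F − K)·e^(−rT) = (600.0378 − 589.66) · e^(−0.0386·2/12)
= 10.3778 × 0.993587 = 10.31

€10.31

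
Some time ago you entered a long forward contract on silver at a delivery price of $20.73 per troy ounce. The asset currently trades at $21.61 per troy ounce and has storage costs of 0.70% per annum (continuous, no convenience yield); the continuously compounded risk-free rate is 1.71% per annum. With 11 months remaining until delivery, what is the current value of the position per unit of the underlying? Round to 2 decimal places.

Current fair forward for the remaining 11 months: F = S·e^((r + u)·T), (r + u) = 0.0171 + 0.0070 = 0.0241
F = 21.61 · e^(0.0241 × 11/12) = 21.61 × 1.022337 = 22.0927
Value of long forward = (F − K)·e^(−rT) = (22.0927 − 20.73) · e^(−0.0171·11/12)
= 1.3627 × 0.984447 = 1.34

$1.34 per troy ounce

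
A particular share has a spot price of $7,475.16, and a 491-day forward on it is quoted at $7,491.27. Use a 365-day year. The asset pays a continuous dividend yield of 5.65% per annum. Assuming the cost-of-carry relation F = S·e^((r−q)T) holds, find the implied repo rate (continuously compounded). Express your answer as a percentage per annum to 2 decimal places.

From F = S·e^((r−q)T): (r − q) = ln(F/S)/T
ln(7491.27/7475.16) = ln(1.002155) = 0.002153
(r − q) = 0.002153 / (491/365) = 0.001600
r = ln(F/S)/T + q = 0.001600 + 0.0565 = 0.058100
r = 5.81%

5.81%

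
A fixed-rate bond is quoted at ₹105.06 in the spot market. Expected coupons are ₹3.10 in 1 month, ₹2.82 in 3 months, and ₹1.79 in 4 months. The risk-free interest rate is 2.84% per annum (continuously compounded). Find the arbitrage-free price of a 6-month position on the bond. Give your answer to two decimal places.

PV(coupons) I = 3.10·e^(−0.0284·1/12) + 2.82·e^(−0.0284·3/12) + 1.79·e^(−0.0284·4/12)
I = 3.0927 + 2.8000 + 1.7731 = 7.6658
F = (S − I)·e^(rT) = (105.06 − 7.6658) · e^(0.0284·6/12)
= 97.3942 · e^0.014200 = 97.3942 × 1.014301 = ₹98.79

₹98.79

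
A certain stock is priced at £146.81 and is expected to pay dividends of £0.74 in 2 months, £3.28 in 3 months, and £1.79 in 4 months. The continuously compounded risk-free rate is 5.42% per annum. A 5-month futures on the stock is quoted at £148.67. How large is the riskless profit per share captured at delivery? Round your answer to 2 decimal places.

£4.36 per share

PV(dividends) I = 0.74·e^(−0.0542·2/12) + 3.28·e^(−0.0542·3/12) + 1.79·e^(−0.0542·4/12) = 5.7272
Fair futures F* = (S − I)·e^(rT) = (146.81 − 5.7272)·e^0.022583 = 141.0828 × 1.022840 = 144.3051
Market £148.67 > fair 144.3051: forward overpriced → cash-and-carry (borrow at r, buy the stock and collect the dividends, short the forward).
Profit at T = |F_mkt − F*| = |148.67 − 144.3051| = £4.36 per share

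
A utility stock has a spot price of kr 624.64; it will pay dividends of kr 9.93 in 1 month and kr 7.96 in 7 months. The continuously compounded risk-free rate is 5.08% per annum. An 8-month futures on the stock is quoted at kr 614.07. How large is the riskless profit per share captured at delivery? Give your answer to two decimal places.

PV(dividends) I = 9.93·e^(−0.0508·1/12) + 7.96·e^(−0.0508·7/12) = 17.6156
Fair futures F* = (S − I)·e^(rT) = (624.64 − 17.6156)·e^0.033867 = 607.0244 × 1.034447 = 627.9346
Market kr 614.07 < fair 627.9346: forward underpriced → reverse cash-and-carry (short the stock, invest proceeds at r, pay the dividends, go long the forward).
Profit at T = |F_mkt − F*| = |614.07 − 627.9346| = kr 13.86 per share

kr 13.86 per share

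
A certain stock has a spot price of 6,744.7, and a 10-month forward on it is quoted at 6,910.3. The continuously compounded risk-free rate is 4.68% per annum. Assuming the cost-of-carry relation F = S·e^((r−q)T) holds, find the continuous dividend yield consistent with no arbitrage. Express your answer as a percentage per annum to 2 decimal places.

1.77%

From F = S·e^((r−q)T): (r − q) = ln(F/S)/T
ln(6910.3/6744.7) = ln(1.024553) = 0.024256
(r − q) = 0.024256 / (10/12) = 0.029107
q = r − ln(F/S)/T = 0.0468 − 0.029107 = 0.017693
q = 1.77%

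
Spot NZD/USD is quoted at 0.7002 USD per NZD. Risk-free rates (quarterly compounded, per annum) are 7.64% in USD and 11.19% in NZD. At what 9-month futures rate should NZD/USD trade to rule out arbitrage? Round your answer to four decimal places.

By covered interest parity, F = S · (1+r_USD/4)^(4T) / (1+r_NZD/4)^(4T)
= 0.7002 × 1.058401 / 1.086295 = 0.7002 × 0.974322
F = 0.6822 USD per NZD

0.6822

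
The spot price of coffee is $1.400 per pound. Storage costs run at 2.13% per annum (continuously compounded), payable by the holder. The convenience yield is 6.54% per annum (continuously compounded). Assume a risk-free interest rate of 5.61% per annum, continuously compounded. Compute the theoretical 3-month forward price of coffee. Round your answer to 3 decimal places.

$1.404 per pound

Net carry = r + u − y = 0.0561 + 0.0213 − 0.0654 = 0.0120
F = S·e^((r+u−y)T) = 1.400 · e^(0.0120 × 3/12) = 1.400 · e^0.003000
= 1.400 × 1.003005 = $1.404 per pound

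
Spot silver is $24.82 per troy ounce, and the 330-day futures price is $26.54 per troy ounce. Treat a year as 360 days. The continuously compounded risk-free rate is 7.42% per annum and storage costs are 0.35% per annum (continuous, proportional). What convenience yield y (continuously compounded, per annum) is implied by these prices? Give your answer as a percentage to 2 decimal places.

F = S·e^((r+u−y)T) ⇒ (r+u−y) = ln(F/S)/T
ln(26.54/24.82) = 0.067003; /T ⇒ 0.073094
y = r + u − ln(F/S)/T = 0.0742 + 0.0035 − 0.073094 = 0.004606
y = 0.46%

0.46%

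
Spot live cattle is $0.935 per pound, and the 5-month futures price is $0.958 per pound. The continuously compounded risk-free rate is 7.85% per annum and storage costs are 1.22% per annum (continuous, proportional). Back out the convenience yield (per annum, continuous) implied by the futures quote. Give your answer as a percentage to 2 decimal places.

F = S·e^((r+u−y)T) ⇒ (r+u−y) = ln(F/S)/T
ln(0.958/0.935) = 0.024301; /T ⇒ 0.058322
y = r + u − ln(F/S)/T = 0.0785 + 0.0122 − 0.058322 = 0.032378
y = 3.24%

3.24%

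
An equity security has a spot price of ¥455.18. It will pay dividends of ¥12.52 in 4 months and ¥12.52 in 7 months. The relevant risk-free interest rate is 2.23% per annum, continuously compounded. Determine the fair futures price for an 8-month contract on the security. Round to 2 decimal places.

¥436.84

PV(dividends) I = 12.52·e^(−0.0223·4/12) + 12.52·e^(−0.0223·7/12)
I = 12.4273 + 12.3582 = 24.7855
F = (S − I)·e^(rT) = (455.18 − 24.7855) · e^(0.0223·8/12)
= 430.3945 · e^0.014867 = 430.3945 × 1.014978 = ¥436.84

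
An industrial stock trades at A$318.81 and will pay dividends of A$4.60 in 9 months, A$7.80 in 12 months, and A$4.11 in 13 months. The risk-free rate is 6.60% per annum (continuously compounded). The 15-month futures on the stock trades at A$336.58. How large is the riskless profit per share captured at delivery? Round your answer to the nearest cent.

A$7.19 per share

PV(dividends) I = 4.60·e^(−0.0660·9/12) + 7.80·e^(−0.0660·12/12) + 4.11·e^(−0.0660·13/12) = 15.5061
Fair futures F* = (S − I)·e^(rT) = (318.81 − 15.5061)·e^0.082500 = 303.3039 × 1.085999 = 329.3877
Market A$336.58 > fair 329.3877: forward overpriced → cash-and-carry (borrow at r, buy the stock and collect the dividends, short the forward).
Profit at T = |F_mkt − F*| = |336.58 − 329.3877| = A$7.19 per share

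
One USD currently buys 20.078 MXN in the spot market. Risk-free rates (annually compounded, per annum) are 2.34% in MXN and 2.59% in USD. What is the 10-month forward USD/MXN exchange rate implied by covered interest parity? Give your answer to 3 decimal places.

By covered interest parity, F = S · (1+r_MXN)^T / (1+r_USD)^T
= 20.078 × 1.019462 / 1.021537 = 20.078 × 0.997969
F = 20.037 MXN per USD

20.037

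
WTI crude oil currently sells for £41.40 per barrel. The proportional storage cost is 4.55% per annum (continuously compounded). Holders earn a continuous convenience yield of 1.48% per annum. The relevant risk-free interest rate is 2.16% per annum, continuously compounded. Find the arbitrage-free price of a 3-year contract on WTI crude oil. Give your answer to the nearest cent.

Net carry = r + u − y = 0.0216 + 0.0455 − 0.0148 = 0.0523
F = S·e^((r+u−y)T) = 41.40 · e^(0.0523 × 3) = 41.40 · e^0.156900
= 41.40 × 1.169879 = £48.43 per barrel

£48.43 per barrel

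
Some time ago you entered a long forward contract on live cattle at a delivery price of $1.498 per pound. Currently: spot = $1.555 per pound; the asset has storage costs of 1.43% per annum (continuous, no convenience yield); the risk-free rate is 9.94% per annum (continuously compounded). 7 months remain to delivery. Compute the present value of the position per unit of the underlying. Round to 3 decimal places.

Current fair forward for the remaining 7 months: F = S·e^((r + u)·T), (r + u) = 0.0994 + 0.0143 = 0.1137
F = 1.555 · e^(0.1137 × 7/12) = 1.555 × 1.068574 = 1.6616
Value of long forward = (F − K)·e^(−rT) = (1.6616 − 1.498) · e^(−0.0994·7/12)
= 0.1636 × 0.943666 = 0.154

$0.154 per pound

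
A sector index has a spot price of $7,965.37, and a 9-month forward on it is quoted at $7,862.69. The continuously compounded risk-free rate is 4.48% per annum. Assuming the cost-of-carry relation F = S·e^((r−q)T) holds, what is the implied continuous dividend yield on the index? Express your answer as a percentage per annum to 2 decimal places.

From F = S·e^((r−q)T): (r − q) = ln(F/S)/T
ln(7862.69/7965.37) = ln(0.987109) = -0.012975
(r − q) = -0.012975 / (9/12) = -0.017300
q = r − ln(F/S)/T = 0.0448 + 0.017300 = 0.062100
q = 6.21%

6.21%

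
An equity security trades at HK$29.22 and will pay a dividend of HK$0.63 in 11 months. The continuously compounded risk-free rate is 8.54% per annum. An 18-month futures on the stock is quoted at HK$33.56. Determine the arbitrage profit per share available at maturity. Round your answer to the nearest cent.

PV(dividends) I = 0.63·e^(−0.0854·11/12) = 0.5826
Fair futures F* = (S − I)·e^(rT) = (29.22 − 0.5826)·e^0.128100 = 28.6374 × 1.136667 = 32.5512
Market HK$33.56 > fair 32.5512: forward overpriced → cash-and-carry (borrow at r, buy the stock and collect the dividends, short the forward).
Profit at T = |F_mkt − F*| = |33.56 − 32.5512| = HK$1.01 per share

HK$1.01 per share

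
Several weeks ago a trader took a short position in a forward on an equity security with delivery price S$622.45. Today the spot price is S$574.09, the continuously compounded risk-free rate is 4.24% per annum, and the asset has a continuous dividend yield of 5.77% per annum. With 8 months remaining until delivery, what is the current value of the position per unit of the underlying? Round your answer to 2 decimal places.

S$52.68

Current fair forward for the remaining 8 months: F = S·e^((r − q)·T), (r − q) = 0.0424 − 0.0577 = -0.0153
F = 574.09 · e^(-0.0153 × 8/12) = 574.09 × 0.989852 = 568.2641
Value of long forward = (F − K)·e^(−rT) = (568.2641 − 622.45) · e^(−0.0424·8/12)
= -54.1859 × 0.972129 = -52.68
Short position value = −(long value) = S$52.68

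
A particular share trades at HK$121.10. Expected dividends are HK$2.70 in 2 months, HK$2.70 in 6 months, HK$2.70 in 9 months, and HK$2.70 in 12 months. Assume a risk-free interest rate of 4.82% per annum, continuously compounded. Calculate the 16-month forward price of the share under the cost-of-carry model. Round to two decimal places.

HK$117.95

PV(dividends) I = 2.70·e^(−0.0482·2/12) + 2.70·e^(−0.0482·6/12) + 2.70·e^(−0.0482·9/12) + 2.70·e^(−0.0482·12/12)
I = 2.6784 + 2.6357 + 2.6041 + 2.5729 = 10.4911
F = (S − I)·e^(rT) = (121.10 − 10.4911) · e^(0.0482·16/12)
= 110.6089 · e^0.064267 = 110.6089 × 1.066377 = HK$117.95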